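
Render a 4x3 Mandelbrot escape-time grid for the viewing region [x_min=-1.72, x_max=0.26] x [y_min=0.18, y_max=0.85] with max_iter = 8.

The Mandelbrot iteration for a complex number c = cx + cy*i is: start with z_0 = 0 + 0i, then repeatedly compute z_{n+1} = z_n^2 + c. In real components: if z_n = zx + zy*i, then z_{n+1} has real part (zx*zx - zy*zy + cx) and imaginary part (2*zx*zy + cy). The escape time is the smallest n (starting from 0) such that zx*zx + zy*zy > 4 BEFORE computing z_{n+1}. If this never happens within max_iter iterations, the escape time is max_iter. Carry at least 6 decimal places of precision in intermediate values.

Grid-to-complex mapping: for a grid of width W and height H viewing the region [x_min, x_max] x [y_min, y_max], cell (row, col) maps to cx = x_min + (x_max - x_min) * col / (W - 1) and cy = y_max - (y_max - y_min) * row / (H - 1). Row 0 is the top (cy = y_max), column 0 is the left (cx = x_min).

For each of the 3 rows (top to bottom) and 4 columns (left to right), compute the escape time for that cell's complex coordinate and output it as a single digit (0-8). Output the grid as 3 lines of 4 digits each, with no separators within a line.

(row=0, col=0): c = -1.7200 + 0.8500i → escape time 2
(row=0, col=1): c = -1.0600 + 0.8500i → escape time 3
(row=0, col=2): c = -0.4000 + 0.8500i → escape time 5
(row=0, col=3): c = 0.2600 + 0.8500i → escape time 4
(row=1, col=0): c = -1.7200 + 0.5150i → escape time 3
(row=1, col=1): c = -1.0600 + 0.5150i → escape time 5
(row=1, col=2): c = -0.4000 + 0.5150i → escape time 8
(row=1, col=3): c = 0.2600 + 0.5150i → escape time 8
(row=2, col=0): c = -1.7200 + 0.1800i → escape time 4
(row=2, col=1): c = -1.0600 + 0.1800i → escape time 8
(row=2, col=2): c = -0.4000 + 0.1800i → escape time 8
(row=2, col=3): c = 0.2600 + 0.1800i → escape time 8

Answer: 2354
3588
4888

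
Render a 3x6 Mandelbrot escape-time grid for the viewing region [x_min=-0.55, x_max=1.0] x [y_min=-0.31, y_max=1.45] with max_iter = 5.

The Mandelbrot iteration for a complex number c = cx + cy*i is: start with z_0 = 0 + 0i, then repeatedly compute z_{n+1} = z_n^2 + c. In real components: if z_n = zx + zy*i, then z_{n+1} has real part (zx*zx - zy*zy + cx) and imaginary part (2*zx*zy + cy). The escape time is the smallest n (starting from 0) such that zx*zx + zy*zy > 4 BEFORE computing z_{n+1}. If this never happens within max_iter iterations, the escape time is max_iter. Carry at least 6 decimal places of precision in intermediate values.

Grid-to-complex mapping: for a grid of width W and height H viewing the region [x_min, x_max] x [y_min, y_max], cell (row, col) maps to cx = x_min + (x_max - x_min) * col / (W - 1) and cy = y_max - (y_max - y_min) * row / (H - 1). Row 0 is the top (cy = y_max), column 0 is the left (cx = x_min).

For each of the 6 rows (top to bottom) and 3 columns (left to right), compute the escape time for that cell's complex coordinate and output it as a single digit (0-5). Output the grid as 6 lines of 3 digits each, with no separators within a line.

Answer: 222
332
552
552
552
552

Derivation:
(row=0, col=0): c = -0.5500 + 1.4500i → escape time 2
(row=0, col=1): c = 0.2250 + 1.4500i → escape time 2
(row=0, col=2): c = 1.0000 + 1.4500i → escape time 2
(row=1, col=0): c = -0.5500 + 1.0980i → escape time 3
(row=1, col=1): c = 0.2250 + 1.0980i → escape time 3
(row=1, col=2): c = 1.0000 + 1.0980i → escape time 2
(row=2, col=0): c = -0.5500 + 0.7460i → escape time 5
(row=2, col=1): c = 0.2250 + 0.7460i → escape time 5
(row=2, col=2): c = 1.0000 + 0.7460i → escape time 2
(row=3, col=0): c = -0.5500 + 0.3940i → escape time 5
(row=3, col=1): c = 0.2250 + 0.3940i → escape time 5
(row=3, col=2): c = 1.0000 + 0.3940i → escape time 2
(row=4, col=0): c = -0.5500 + 0.0420i → escape time 5
(row=4, col=1): c = 0.2250 + 0.0420i → escape time 5
(row=4, col=2): c = 1.0000 + 0.0420i → escape time 2
(row=5, col=0): c = -0.5500 + -0.3100i → escape time 5
(row=5, col=1): c = 0.2250 + -0.3100i → escape time 5
(row=5, col=2): c = 1.0000 + -0.3100i → escape time 2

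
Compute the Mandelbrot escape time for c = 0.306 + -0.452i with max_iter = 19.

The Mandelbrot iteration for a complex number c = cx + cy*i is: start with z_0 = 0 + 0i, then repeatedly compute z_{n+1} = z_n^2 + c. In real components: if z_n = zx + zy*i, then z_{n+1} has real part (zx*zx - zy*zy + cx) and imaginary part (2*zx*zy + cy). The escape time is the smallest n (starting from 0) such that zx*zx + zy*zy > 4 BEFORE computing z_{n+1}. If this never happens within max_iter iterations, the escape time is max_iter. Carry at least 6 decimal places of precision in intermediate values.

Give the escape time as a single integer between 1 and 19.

Answer: 19

Derivation:
z_0 = 0 + 0i, c = 0.3060 + -0.4520i
Iter 1: z = 0.3060 + -0.4520i, |z|^2 = 0.2979
Iter 2: z = 0.1953 + -0.7286i, |z|^2 = 0.5690
Iter 3: z = -0.1867 + -0.7366i, |z|^2 = 0.5775
Iter 4: z = -0.2018 + -0.1769i, |z|^2 = 0.0720
Iter 5: z = 0.3154 + -0.3806i, |z|^2 = 0.2444
Iter 6: z = 0.2606 + -0.6921i, |z|^2 = 0.5469
Iter 7: z = -0.1051 + -0.8128i, |z|^2 = 0.6716
Iter 8: z = -0.3435 + -0.2812i, |z|^2 = 0.1971
Iter 9: z = 0.3450 + -0.2588i, |z|^2 = 0.1860
Iter 10: z = 0.3580 + -0.6306i, |z|^2 = 0.5258
Iter 11: z = 0.0366 + -0.9035i, |z|^2 = 0.8177
Iter 12: z = -0.5090 + -0.5181i, |z|^2 = 0.5274
Iter 13: z = 0.2967 + 0.0754i, |z|^2 = 0.0937
Iter 14: z = 0.3883 + -0.4073i, |z|^2 = 0.3167
Iter 15: z = 0.2909 + -0.7683i, |z|^2 = 0.6750
Iter 16: z = -0.1997 + -0.8991i, |z|^2 = 0.8482
Iter 17: z = -0.4625 + -0.0929i, |z|^2 = 0.2225
Iter 18: z = 0.5112 + -0.3660i, |z|^2 = 0.3953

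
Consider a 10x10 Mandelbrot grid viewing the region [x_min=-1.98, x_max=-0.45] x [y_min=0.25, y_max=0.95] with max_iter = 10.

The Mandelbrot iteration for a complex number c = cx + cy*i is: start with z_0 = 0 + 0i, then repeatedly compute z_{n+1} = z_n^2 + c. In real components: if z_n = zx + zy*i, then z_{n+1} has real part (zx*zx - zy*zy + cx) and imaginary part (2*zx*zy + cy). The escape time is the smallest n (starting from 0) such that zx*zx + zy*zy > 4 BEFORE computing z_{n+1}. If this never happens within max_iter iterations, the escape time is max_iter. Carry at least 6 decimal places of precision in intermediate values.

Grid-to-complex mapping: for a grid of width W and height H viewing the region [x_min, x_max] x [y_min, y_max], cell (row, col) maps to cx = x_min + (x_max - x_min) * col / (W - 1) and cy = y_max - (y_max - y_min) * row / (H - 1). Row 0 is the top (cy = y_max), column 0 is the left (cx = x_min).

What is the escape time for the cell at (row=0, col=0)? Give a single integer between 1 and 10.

Answer: 1

Derivation:
z_0 = 0 + 0i, c = -1.9800 + 0.9500i
Iter 1: z = -1.9800 + 0.9500i, |z|^2 = 4.8229
Escaped at iteration 1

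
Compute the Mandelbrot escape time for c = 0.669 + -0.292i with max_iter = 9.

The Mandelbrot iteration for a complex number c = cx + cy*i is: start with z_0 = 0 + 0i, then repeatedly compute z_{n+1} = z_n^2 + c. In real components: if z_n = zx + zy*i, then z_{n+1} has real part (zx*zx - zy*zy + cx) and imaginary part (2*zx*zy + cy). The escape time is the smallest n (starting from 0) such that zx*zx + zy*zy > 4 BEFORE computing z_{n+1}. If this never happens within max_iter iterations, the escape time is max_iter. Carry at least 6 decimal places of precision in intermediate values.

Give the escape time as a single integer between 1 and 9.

z_0 = 0 + 0i, c = 0.6690 + -0.2920i
Iter 1: z = 0.6690 + -0.2920i, |z|^2 = 0.5328
Iter 2: z = 1.0313 + -0.6827i, |z|^2 = 1.5296
Iter 3: z = 1.2665 + -1.7001i, |z|^2 = 4.4944
Escaped at iteration 3

Answer: 3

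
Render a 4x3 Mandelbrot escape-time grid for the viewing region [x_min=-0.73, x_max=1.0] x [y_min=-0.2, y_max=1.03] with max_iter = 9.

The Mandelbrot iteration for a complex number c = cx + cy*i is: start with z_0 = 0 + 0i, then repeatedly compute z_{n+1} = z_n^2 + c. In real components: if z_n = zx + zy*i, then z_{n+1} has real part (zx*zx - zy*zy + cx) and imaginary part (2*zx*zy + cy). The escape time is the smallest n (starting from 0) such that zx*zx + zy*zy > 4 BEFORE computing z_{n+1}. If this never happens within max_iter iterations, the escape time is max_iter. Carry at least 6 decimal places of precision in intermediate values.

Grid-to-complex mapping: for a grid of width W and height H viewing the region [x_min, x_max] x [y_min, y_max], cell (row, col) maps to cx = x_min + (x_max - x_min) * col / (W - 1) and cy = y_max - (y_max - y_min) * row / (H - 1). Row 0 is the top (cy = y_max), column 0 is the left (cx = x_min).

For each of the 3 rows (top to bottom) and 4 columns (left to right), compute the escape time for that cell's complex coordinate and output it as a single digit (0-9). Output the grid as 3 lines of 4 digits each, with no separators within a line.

Answer: 3932
9982
9992

Derivation:
(row=0, col=0): c = -0.7300 + 1.0300i → escape time 3
(row=0, col=1): c = -0.1533 + 1.0300i → escape time 9
(row=0, col=2): c = 0.4233 + 1.0300i → escape time 3
(row=0, col=3): c = 1.0000 + 1.0300i → escape time 2
(row=1, col=0): c = -0.7300 + 0.4150i → escape time 9
(row=1, col=1): c = -0.1533 + 0.4150i → escape time 9
(row=1, col=2): c = 0.4233 + 0.4150i → escape time 8
(row=1, col=3): c = 1.0000 + 0.4150i → escape time 2
(row=2, col=0): c = -0.7300 + -0.2000i → escape time 9
(row=2, col=1): c = -0.1533 + -0.2000i → escape time 9
(row=2, col=2): c = 0.4233 + -0.2000i → escape time 9
(row=2, col=3): c = 1.0000 + -0.2000i → escape time 2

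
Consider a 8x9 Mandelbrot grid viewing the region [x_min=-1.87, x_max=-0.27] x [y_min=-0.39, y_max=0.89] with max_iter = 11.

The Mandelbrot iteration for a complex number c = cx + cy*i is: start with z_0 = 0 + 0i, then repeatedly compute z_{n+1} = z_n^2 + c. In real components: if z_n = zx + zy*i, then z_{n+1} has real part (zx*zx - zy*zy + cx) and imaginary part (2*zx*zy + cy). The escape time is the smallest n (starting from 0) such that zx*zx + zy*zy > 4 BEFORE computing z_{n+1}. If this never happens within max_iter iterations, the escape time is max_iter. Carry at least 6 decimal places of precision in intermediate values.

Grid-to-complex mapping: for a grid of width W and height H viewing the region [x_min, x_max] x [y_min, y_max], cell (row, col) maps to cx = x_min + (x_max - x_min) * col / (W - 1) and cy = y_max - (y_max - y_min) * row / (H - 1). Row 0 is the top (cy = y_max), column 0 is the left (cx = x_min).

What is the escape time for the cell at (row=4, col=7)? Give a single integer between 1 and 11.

Answer: 11

Derivation:
z_0 = 0 + 0i, c = -0.2700 + 0.2500i
Iter 1: z = -0.2700 + 0.2500i, |z|^2 = 0.1354
Iter 2: z = -0.2596 + 0.1150i, |z|^2 = 0.0806
Iter 3: z = -0.2158 + 0.1903i, |z|^2 = 0.0828
Iter 4: z = -0.2596 + 0.1679i, |z|^2 = 0.0956
Iter 5: z = -0.2308 + 0.1628i, |z|^2 = 0.0798
Iter 6: z = -0.2433 + 0.1748i, |z|^2 = 0.0897
Iter 7: z = -0.2414 + 0.1649i, |z|^2 = 0.0855
Iter 8: z = -0.2389 + 0.1704i, |z|^2 = 0.0861
Iter 9: z = -0.2419 + 0.1686i, |z|^2 = 0.0870
Iter 10: z = -0.2399 + 0.1684i, |z|^2 = 0.0859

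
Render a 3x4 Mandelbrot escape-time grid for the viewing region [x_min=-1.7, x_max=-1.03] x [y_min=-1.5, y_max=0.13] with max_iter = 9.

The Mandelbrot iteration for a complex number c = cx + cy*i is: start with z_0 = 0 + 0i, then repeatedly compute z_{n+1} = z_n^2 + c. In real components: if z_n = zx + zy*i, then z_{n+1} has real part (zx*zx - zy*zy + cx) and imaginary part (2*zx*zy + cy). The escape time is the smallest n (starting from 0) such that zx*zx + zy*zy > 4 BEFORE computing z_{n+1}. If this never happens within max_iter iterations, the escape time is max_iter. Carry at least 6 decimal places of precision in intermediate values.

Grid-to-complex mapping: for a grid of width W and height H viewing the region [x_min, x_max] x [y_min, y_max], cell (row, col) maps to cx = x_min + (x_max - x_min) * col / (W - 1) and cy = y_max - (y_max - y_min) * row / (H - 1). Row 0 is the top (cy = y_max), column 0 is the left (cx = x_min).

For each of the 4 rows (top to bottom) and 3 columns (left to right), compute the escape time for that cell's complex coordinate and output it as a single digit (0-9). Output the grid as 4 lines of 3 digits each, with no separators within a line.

(row=0, col=0): c = -1.7000 + 0.1300i → escape time 5
(row=0, col=1): c = -1.3650 + 0.1300i → escape time 9
(row=0, col=2): c = -1.0300 + 0.1300i → escape time 9
(row=1, col=0): c = -1.7000 + -0.4133i → escape time 3
(row=1, col=1): c = -1.3650 + -0.4133i → escape time 5
(row=1, col=2): c = -1.0300 + -0.4133i → escape time 6
(row=2, col=0): c = -1.7000 + -0.9567i → escape time 2
(row=2, col=1): c = -1.3650 + -0.9567i → escape time 3
(row=2, col=2): c = -1.0300 + -0.9567i → escape time 3
(row=3, col=0): c = -1.7000 + -1.5000i → escape time 1
(row=3, col=1): c = -1.3650 + -1.5000i → escape time 1
(row=3, col=2): c = -1.0300 + -1.5000i → escape time 2

Answer: 599
356
233
112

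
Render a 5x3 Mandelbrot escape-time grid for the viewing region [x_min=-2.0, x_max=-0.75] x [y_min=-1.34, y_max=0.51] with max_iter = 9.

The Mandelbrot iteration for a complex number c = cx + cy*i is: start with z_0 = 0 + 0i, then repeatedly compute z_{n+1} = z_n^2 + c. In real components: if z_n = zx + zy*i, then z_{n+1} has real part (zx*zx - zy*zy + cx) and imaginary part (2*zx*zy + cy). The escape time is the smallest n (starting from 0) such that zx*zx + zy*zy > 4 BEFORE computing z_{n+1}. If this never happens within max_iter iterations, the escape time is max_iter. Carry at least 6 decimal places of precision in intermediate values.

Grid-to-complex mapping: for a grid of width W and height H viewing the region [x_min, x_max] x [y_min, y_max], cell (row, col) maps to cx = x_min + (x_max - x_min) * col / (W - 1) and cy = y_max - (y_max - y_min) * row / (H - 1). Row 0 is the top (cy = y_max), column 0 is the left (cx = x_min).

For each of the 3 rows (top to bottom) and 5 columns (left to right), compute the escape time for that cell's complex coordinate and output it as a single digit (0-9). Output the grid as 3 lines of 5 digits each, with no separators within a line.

Answer: 13356
13568
11222

Derivation:
(row=0, col=0): c = -2.0000 + 0.5100i → escape time 1
(row=0, col=1): c = -1.6875 + 0.5100i → escape time 3
(row=0, col=2): c = -1.3750 + 0.5100i → escape time 3
(row=0, col=3): c = -1.0625 + 0.5100i → escape time 5
(row=0, col=4): c = -0.7500 + 0.5100i → escape time 6
(row=1, col=0): c = -2.0000 + -0.4150i → escape time 1
(row=1, col=1): c = -1.6875 + -0.4150i → escape time 3
(row=1, col=2): c = -1.3750 + -0.4150i → escape time 5
(row=1, col=3): c = -1.0625 + -0.4150i → escape time 6
(row=1, col=4): c = -0.7500 + -0.4150i → escape time 8
(row=2, col=0): c = -2.0000 + -1.3400i → escape time 1
(row=2, col=1): c = -1.6875 + -1.3400i → escape time 1
(row=2, col=2): c = -1.3750 + -1.3400i → escape time 2
(row=2, col=3): c = -1.0625 + -1.3400i → escape time 2
(row=2, col=4): c = -0.7500 + -1.3400i → escape time 2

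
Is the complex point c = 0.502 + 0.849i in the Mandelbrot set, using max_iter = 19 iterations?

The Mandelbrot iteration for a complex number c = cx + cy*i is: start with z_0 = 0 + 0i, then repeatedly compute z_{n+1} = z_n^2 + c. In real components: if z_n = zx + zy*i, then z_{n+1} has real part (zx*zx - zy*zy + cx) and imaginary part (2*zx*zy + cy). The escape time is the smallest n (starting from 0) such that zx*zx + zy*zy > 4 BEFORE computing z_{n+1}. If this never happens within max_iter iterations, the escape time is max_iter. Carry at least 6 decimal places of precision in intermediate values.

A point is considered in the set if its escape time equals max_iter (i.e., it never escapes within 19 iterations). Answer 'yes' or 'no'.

z_0 = 0 + 0i, c = 0.5020 + 0.8490i
Iter 1: z = 0.5020 + 0.8490i, |z|^2 = 0.9728
Iter 2: z = 0.0332 + 1.7014i, |z|^2 = 2.8959
Iter 3: z = -2.3916 + 0.9620i, |z|^2 = 6.6454
Escaped at iteration 3

Answer: no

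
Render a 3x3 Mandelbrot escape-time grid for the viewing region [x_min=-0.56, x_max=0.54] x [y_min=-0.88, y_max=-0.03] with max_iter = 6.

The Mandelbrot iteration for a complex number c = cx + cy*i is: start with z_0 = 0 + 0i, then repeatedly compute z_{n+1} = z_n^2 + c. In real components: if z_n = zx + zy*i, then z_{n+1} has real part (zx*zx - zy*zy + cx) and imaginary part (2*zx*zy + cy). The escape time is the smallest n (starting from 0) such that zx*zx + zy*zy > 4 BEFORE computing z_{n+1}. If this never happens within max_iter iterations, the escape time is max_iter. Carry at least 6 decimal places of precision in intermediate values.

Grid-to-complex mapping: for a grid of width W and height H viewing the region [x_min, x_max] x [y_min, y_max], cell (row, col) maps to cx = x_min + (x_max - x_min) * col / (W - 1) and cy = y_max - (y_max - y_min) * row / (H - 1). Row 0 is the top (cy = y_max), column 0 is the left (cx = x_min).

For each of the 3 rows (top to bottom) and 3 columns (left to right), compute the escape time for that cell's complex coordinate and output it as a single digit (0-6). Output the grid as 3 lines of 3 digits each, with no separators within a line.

Answer: 664
664
463

Derivation:
(row=0, col=0): c = -0.5600 + -0.0300i → escape time 6
(row=0, col=1): c = -0.0100 + -0.0300i → escape time 6
(row=0, col=2): c = 0.5400 + -0.0300i → escape time 4
(row=1, col=0): c = -0.5600 + -0.4550i → escape time 6
(row=1, col=1): c = -0.0100 + -0.4550i → escape time 6
(row=1, col=2): c = 0.5400 + -0.4550i → escape time 4
(row=2, col=0): c = -0.5600 + -0.8800i → escape time 4
(row=2, col=1): c = -0.0100 + -0.8800i → escape time 6
(row=2, col=2): c = 0.5400 + -0.8800i → escape time 3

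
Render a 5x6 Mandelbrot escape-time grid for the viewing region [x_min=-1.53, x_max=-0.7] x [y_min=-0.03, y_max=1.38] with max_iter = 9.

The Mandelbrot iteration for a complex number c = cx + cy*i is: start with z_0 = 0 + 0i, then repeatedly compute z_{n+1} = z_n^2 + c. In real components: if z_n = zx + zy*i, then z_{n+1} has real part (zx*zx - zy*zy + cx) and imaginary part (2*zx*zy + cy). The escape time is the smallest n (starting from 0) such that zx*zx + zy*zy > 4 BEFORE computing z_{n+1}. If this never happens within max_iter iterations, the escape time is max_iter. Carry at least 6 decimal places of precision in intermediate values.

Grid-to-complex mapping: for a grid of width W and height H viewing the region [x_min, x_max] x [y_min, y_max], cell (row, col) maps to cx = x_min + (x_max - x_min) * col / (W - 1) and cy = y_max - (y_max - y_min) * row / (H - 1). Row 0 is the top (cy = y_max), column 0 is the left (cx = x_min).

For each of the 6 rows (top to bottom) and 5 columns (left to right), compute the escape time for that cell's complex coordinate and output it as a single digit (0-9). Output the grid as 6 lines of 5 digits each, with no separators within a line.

Answer: 12222
23333
33344
33557
57999
99999

Derivation:
(row=0, col=0): c = -1.5300 + 1.3800i → escape time 1
(row=0, col=1): c = -1.3225 + 1.3800i → escape time 2
(row=0, col=2): c = -1.1150 + 1.3800i → escape time 2
(row=0, col=3): c = -0.9075 + 1.3800i → escape time 2
(row=0, col=4): c = -0.7000 + 1.3800i → escape time 2
(row=1, col=0): c = -1.5300 + 1.0980i → escape time 2
(row=1, col=1): c = -1.3225 + 1.0980i → escape time 3
(row=1, col=2): c = -1.1150 + 1.0980i → escape time 3
(row=1, col=3): c = -0.9075 + 1.0980i → escape time 3
(row=1, col=4): c = -0.7000 + 1.0980i → escape time 3
(row=2, col=0): c = -1.5300 + 0.8160i → escape time 3
(row=2, col=1): c = -1.3225 + 0.8160i → escape time 3
(row=2, col=2): c = -1.1150 + 0.8160i → escape time 3
(row=2, col=3): c = -0.9075 + 0.8160i → escape time 4
(row=2, col=4): c = -0.7000 + 0.8160i → escape time 4
(row=3, col=0): c = -1.5300 + 0.5340i → escape time 3
(row=3, col=1): c = -1.3225 + 0.5340i → escape time 3
(row=3, col=2): c = -1.1150 + 0.5340i → escape time 5
(row=3, col=3): c = -0.9075 + 0.5340i → escape time 5
(row=3, col=4): c = -0.7000 + 0.5340i → escape time 7
(row=4, col=0): c = -1.5300 + 0.2520i → escape time 5
(row=4, col=1): c = -1.3225 + 0.2520i → escape time 7
(row=4, col=2): c = -1.1150 + 0.2520i → escape time 9
(row=4, col=3): c = -0.9075 + 0.2520i → escape time 9
(row=4, col=4): c = -0.7000 + 0.2520i → escape time 9
(row=5, col=0): c = -1.5300 + -0.0300i → escape time 9
(row=5, col=1): c = -1.3225 + -0.0300i → escape time 9
(row=5, col=2): c = -1.1150 + -0.0300i → escape time 9
(row=5, col=3): c = -0.9075 + -0.0300i → escape time 9
(row=5, col=4): c = -0.7000 + -0.0300i → escape time 9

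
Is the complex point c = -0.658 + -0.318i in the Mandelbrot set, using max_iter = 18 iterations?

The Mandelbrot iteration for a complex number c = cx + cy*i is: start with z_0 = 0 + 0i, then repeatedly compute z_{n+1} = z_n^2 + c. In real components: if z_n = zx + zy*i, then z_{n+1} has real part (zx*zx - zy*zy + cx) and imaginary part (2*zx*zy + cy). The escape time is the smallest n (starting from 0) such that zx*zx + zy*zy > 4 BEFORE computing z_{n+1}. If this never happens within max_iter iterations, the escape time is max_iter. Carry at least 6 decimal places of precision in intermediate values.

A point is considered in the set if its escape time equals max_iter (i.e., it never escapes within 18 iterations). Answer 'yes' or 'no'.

Answer: yes

Derivation:
z_0 = 0 + 0i, c = -0.6580 + -0.3180i
Iter 1: z = -0.6580 + -0.3180i, |z|^2 = 0.5341
Iter 2: z = -0.3262 + 0.1005i, |z|^2 = 0.1165
Iter 3: z = -0.5617 + -0.3836i, |z|^2 = 0.4626
Iter 4: z = -0.4896 + 0.1129i, |z|^2 = 0.2524
Iter 5: z = -0.4311 + -0.4285i, |z|^2 = 0.3695
Iter 6: z = -0.6558 + 0.0514i, |z|^2 = 0.4328
Iter 7: z = -0.2305 + -0.3855i, |z|^2 = 0.2017
Iter 8: z = -0.7535 + -0.1403i, |z|^2 = 0.5874
Iter 9: z = -0.1100 + -0.1066i, |z|^2 = 0.0235
Iter 10: z = -0.6573 + -0.2946i, |z|^2 = 0.5188
Iter 11: z = -0.3128 + 0.0692i, |z|^2 = 0.1026
Iter 12: z = -0.5650 + -0.3613i, |z|^2 = 0.4497
Iter 13: z = -0.4693 + 0.0902i, |z|^2 = 0.2284
Iter 14: z = -0.4459 + -0.4027i, |z|^2 = 0.3610
Iter 15: z = -0.6214 + 0.0411i, |z|^2 = 0.3878
Iter 16: z = -0.2736 + -0.3691i, |z|^2 = 0.2111
Iter 17: z = -0.7194 + -0.1160i, |z|^2 = 0.5310
Did not escape in 18 iterations → in set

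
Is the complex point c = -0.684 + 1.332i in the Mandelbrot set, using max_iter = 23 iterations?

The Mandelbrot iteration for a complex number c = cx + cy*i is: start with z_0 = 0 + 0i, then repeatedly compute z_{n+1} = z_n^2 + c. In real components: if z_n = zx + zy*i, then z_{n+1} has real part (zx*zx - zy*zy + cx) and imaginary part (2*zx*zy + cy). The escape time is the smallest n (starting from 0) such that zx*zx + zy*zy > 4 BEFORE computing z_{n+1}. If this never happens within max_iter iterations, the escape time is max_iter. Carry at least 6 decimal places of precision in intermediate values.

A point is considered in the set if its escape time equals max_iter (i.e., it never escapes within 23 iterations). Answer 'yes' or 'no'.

Answer: no

Derivation:
z_0 = 0 + 0i, c = -0.6840 + 1.3320i
Iter 1: z = -0.6840 + 1.3320i, |z|^2 = 2.2421
Iter 2: z = -1.9904 + -0.4902i, |z|^2 = 4.2018
Escaped at iteration 2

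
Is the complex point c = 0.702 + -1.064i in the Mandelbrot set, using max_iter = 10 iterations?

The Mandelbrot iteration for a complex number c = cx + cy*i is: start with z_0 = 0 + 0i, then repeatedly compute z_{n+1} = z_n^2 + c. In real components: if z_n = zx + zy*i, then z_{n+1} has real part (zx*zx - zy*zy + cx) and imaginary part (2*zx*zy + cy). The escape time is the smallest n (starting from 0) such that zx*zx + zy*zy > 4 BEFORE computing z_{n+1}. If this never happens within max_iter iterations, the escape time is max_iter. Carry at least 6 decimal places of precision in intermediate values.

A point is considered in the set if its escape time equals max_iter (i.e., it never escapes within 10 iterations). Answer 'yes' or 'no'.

Answer: no

Derivation:
z_0 = 0 + 0i, c = 0.7020 + -1.0640i
Iter 1: z = 0.7020 + -1.0640i, |z|^2 = 1.6249
Iter 2: z = 0.0627 + -2.5579i, |z|^2 = 6.5466
Escaped at iteration 2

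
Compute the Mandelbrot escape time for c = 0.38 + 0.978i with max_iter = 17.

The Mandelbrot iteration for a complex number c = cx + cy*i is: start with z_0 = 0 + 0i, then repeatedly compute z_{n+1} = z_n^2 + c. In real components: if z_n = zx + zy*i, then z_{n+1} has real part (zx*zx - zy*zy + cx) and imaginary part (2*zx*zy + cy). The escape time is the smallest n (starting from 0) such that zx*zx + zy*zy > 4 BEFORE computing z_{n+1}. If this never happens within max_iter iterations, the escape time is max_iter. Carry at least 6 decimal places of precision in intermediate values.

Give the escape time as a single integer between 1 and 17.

Answer: 3

Derivation:
z_0 = 0 + 0i, c = 0.3800 + 0.9780i
Iter 1: z = 0.3800 + 0.9780i, |z|^2 = 1.1009
Iter 2: z = -0.4321 + 1.7213i, |z|^2 = 3.1495
Iter 3: z = -2.3961 + -0.5095i, |z|^2 = 6.0009
Escaped at iteration 3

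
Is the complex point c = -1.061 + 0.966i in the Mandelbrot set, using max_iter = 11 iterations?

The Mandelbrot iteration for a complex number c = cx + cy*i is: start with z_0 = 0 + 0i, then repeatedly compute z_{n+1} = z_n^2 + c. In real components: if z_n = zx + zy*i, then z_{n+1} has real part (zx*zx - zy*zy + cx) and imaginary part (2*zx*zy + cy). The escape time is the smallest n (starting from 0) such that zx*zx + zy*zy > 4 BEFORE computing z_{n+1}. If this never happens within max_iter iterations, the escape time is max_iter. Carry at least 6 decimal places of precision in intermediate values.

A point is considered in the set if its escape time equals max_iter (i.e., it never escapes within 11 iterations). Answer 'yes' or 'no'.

Answer: no

Derivation:
z_0 = 0 + 0i, c = -1.0610 + 0.9660i
Iter 1: z = -1.0610 + 0.9660i, |z|^2 = 2.0589
Iter 2: z = -0.8684 + -1.0839i, |z|^2 = 1.9289
Iter 3: z = -1.4816 + 2.8485i, |z|^2 = 10.3090
Escaped at iteration 3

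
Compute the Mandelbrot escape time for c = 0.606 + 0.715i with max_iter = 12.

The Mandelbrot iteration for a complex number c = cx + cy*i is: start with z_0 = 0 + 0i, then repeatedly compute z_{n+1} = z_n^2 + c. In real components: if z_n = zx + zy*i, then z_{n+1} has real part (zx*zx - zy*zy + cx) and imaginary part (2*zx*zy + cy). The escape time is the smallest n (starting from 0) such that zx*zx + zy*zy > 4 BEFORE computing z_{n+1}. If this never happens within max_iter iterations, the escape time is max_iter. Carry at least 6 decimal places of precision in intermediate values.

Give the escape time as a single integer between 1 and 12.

z_0 = 0 + 0i, c = 0.6060 + 0.7150i
Iter 1: z = 0.6060 + 0.7150i, |z|^2 = 0.8785
Iter 2: z = 0.4620 + 1.5816i, |z|^2 = 2.7148
Iter 3: z = -1.6819 + 2.1764i, |z|^2 = 7.5657
Escaped at iteration 3

Answer: 3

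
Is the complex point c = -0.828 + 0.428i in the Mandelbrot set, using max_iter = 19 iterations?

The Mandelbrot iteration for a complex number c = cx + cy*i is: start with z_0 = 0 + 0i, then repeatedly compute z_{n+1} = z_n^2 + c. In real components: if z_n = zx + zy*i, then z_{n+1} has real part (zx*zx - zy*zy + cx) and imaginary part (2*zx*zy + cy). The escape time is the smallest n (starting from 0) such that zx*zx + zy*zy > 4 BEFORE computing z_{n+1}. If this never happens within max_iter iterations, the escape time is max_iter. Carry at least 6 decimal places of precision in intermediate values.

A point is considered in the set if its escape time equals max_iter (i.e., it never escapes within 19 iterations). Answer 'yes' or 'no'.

Answer: no

Derivation:
z_0 = 0 + 0i, c = -0.8280 + 0.4280i
Iter 1: z = -0.8280 + 0.4280i, |z|^2 = 0.8688
Iter 2: z = -0.3256 + -0.2808i, |z|^2 = 0.1848
Iter 3: z = -0.8008 + 0.6108i, |z|^2 = 1.0144
Iter 4: z = -0.5598 + -0.5503i, |z|^2 = 0.6163
Iter 5: z = -0.8175 + 1.0442i, |z|^2 = 1.7586
Iter 6: z = -1.2500 + -1.2792i, |z|^2 = 3.1988
Iter 7: z = -0.9017 + 3.6260i, |z|^2 = 13.9608
Escaped at iteration 7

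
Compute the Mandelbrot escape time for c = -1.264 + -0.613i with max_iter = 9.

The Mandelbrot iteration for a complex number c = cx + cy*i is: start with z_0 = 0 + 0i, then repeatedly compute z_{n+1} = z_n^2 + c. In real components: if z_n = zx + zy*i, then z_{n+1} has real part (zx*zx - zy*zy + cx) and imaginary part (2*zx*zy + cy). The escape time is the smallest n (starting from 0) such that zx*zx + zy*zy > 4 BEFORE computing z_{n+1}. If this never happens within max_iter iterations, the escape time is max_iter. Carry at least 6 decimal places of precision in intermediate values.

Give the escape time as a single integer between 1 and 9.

Answer: 3

Derivation:
z_0 = 0 + 0i, c = -1.2640 + -0.6130i
Iter 1: z = -1.2640 + -0.6130i, |z|^2 = 1.9735
Iter 2: z = -0.0421 + 0.9367i, |z|^2 = 0.8791
Iter 3: z = -2.1396 + -0.6918i, |z|^2 = 5.0564
Escaped at iteration 3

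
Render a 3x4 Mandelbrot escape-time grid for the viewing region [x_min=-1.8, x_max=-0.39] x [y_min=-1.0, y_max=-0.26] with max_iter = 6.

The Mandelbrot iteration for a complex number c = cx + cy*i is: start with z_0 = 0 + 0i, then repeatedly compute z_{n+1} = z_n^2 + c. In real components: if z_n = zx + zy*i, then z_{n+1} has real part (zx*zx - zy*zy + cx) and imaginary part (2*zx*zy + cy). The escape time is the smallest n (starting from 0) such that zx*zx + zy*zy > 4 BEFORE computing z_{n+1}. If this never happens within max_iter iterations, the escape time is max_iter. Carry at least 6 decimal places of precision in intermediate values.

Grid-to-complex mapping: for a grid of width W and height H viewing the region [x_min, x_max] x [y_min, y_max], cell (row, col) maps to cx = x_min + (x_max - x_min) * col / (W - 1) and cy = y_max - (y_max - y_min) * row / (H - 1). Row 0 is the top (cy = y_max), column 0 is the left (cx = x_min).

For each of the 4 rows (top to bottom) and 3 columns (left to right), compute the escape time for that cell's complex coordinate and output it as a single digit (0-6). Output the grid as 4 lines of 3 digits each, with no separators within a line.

(row=0, col=0): c = -1.8000 + -0.2600i → escape time 4
(row=0, col=1): c = -1.0950 + -0.2600i → escape time 6
(row=0, col=2): c = -0.3900 + -0.2600i → escape time 6
(row=1, col=0): c = -1.8000 + -0.5067i → escape time 3
(row=1, col=1): c = -1.0950 + -0.5067i → escape time 5
(row=1, col=2): c = -0.3900 + -0.5067i → escape time 6
(row=2, col=0): c = -1.8000 + -0.7533i → escape time 2
(row=2, col=1): c = -1.0950 + -0.7533i → escape time 3
(row=2, col=2): c = -0.3900 + -0.7533i → escape time 6
(row=3, col=0): c = -1.8000 + -1.0000i → escape time 1
(row=3, col=1): c = -1.0950 + -1.0000i → escape time 3
(row=3, col=2): c = -0.3900 + -1.0000i → escape time 4

Answer: 466
356
236
134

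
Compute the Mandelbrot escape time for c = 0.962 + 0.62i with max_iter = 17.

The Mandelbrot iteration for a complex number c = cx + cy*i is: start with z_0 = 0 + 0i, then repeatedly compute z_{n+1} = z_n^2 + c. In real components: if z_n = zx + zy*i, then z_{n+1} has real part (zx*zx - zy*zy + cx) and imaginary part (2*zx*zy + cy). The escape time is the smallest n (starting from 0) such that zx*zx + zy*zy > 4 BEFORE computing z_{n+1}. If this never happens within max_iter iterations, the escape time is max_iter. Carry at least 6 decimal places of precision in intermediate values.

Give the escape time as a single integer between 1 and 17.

Answer: 2

Derivation:
z_0 = 0 + 0i, c = 0.9620 + 0.6200i
Iter 1: z = 0.9620 + 0.6200i, |z|^2 = 1.3098
Iter 2: z = 1.5030 + 1.8129i, |z|^2 = 5.5457
Escaped at iteration 2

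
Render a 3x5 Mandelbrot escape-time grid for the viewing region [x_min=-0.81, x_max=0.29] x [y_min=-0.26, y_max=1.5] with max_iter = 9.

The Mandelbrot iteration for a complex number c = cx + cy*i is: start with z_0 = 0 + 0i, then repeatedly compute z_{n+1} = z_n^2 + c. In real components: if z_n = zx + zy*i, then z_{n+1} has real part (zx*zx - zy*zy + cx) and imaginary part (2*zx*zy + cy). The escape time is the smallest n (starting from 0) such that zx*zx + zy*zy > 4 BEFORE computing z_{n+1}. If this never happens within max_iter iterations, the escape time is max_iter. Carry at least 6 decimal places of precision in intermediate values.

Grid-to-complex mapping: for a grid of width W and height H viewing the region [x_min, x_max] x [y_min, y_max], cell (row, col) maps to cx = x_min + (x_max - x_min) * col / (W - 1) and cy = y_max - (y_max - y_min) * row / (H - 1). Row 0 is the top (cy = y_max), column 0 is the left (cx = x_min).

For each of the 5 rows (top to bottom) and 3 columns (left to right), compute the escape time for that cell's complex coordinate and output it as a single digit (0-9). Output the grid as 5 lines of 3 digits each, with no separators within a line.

(row=0, col=0): c = -0.8100 + 1.5000i → escape time 2
(row=0, col=1): c = -0.2600 + 1.5000i → escape time 2
(row=0, col=2): c = 0.2900 + 1.5000i → escape time 2
(row=1, col=0): c = -0.8100 + 1.0600i → escape time 3
(row=1, col=1): c = -0.2600 + 1.0600i → escape time 5
(row=1, col=2): c = 0.2900 + 1.0600i → escape time 3
(row=2, col=0): c = -0.8100 + 0.6200i → escape time 5
(row=2, col=1): c = -0.2600 + 0.6200i → escape time 9
(row=2, col=2): c = 0.2900 + 0.6200i → escape time 9
(row=3, col=0): c = -0.8100 + 0.1800i → escape time 9
(row=3, col=1): c = -0.2600 + 0.1800i → escape time 9
(row=3, col=2): c = 0.2900 + 0.1800i → escape time 9
(row=4, col=0): c = -0.8100 + -0.2600i → escape time 9
(row=4, col=1): c = -0.2600 + -0.2600i → escape time 9
(row=4, col=2): c = 0.2900 + -0.2600i → escape time 9

Answer: 222
353
599
999
999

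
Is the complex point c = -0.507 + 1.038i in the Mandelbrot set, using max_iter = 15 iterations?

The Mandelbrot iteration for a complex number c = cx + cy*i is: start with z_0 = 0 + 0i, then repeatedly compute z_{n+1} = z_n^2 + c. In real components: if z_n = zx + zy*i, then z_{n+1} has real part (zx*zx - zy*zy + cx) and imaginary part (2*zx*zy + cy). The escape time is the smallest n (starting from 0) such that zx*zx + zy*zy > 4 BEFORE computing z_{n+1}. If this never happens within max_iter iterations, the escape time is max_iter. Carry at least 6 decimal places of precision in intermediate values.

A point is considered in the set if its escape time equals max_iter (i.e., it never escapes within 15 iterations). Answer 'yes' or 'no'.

Answer: no

Derivation:
z_0 = 0 + 0i, c = -0.5070 + 1.0380i
Iter 1: z = -0.5070 + 1.0380i, |z|^2 = 1.3345
Iter 2: z = -1.3274 + -0.0145i, |z|^2 = 1.7622
Iter 3: z = 1.2548 + 1.0766i, |z|^2 = 2.7335
Iter 4: z = -0.0916 + 3.7397i, |z|^2 = 13.9938
Escaped at iteration 4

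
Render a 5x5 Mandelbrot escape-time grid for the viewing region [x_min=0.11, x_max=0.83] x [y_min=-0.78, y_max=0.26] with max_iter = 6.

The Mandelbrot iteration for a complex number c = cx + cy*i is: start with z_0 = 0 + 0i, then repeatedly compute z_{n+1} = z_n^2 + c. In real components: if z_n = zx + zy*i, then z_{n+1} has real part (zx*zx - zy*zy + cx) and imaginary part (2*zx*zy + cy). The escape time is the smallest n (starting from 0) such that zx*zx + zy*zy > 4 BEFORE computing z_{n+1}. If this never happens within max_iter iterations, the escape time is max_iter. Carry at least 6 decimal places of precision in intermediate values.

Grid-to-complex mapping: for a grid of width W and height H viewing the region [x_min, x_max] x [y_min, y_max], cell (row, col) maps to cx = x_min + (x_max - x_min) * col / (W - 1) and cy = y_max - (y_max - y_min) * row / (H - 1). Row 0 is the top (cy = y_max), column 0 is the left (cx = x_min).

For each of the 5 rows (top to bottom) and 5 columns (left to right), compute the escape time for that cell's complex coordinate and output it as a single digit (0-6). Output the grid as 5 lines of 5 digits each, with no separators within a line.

Answer: 66643
66543
66643
66533
65332

Derivation:
(row=0, col=0): c = 0.1100 + 0.2600i → escape time 6
(row=0, col=1): c = 0.2900 + 0.2600i → escape time 6
(row=0, col=2): c = 0.4700 + 0.2600i → escape time 6
(row=0, col=3): c = 0.6500 + 0.2600i → escape time 4
(row=0, col=4): c = 0.8300 + 0.2600i → escape time 3
(row=1, col=0): c = 0.1100 + 0.0000i → escape time 6
(row=1, col=1): c = 0.2900 + 0.0000i → escape time 6
(row=1, col=2): c = 0.4700 + 0.0000i → escape time 5
(row=1, col=3): c = 0.6500 + 0.0000i → escape time 4
(row=1, col=4): c = 0.8300 + 0.0000i → escape time 3
(row=2, col=0): c = 0.1100 + -0.2600i → escape time 6
(row=2, col=1): c = 0.2900 + -0.2600i → escape time 6
(row=2, col=2): c = 0.4700 + -0.2600i → escape time 6
(row=2, col=3): c = 0.6500 + -0.2600i → escape time 4
(row=2, col=4): c = 0.8300 + -0.2600i → escape time 3
(row=3, col=0): c = 0.1100 + -0.5200i → escape time 6
(row=3, col=1): c = 0.2900 + -0.5200i → escape time 6
(row=3, col=2): c = 0.4700 + -0.5200i → escape time 5
(row=3, col=3): c = 0.6500 + -0.5200i → escape time 3
(row=3, col=4): c = 0.8300 + -0.5200i → escape time 3
(row=4, col=0): c = 0.1100 + -0.7800i → escape time 6
(row=4, col=1): c = 0.2900 + -0.7800i → escape time 5
(row=4, col=2): c = 0.4700 + -0.7800i → escape time 3
(row=4, col=3): c = 0.6500 + -0.7800i → escape time 3
(row=4, col=4): c = 0.8300 + -0.7800i → escape time 2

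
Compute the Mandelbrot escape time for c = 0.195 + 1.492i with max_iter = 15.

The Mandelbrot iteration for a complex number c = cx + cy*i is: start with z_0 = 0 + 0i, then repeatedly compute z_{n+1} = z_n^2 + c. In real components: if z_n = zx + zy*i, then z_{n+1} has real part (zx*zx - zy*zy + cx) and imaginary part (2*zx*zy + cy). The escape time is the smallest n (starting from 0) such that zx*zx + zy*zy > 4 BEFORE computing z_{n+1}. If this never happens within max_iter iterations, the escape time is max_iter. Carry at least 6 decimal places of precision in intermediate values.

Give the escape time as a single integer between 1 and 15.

z_0 = 0 + 0i, c = 0.1950 + 1.4920i
Iter 1: z = 0.1950 + 1.4920i, |z|^2 = 2.2641
Iter 2: z = -1.9930 + 2.0739i, |z|^2 = 8.2732
Escaped at iteration 2

Answer: 2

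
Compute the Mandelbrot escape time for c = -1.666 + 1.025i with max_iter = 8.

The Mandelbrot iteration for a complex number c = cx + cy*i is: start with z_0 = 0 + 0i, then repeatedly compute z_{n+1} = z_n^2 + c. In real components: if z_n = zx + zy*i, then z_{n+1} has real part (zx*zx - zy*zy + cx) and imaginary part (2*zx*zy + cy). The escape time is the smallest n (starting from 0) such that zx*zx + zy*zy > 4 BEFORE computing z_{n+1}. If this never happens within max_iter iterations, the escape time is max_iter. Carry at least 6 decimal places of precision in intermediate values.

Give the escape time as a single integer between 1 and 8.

Answer: 2

Derivation:
z_0 = 0 + 0i, c = -1.6660 + 1.0250i
Iter 1: z = -1.6660 + 1.0250i, |z|^2 = 3.8262
Iter 2: z = 0.0589 + -2.3903i, |z|^2 = 5.7170
Escaped at iteration 2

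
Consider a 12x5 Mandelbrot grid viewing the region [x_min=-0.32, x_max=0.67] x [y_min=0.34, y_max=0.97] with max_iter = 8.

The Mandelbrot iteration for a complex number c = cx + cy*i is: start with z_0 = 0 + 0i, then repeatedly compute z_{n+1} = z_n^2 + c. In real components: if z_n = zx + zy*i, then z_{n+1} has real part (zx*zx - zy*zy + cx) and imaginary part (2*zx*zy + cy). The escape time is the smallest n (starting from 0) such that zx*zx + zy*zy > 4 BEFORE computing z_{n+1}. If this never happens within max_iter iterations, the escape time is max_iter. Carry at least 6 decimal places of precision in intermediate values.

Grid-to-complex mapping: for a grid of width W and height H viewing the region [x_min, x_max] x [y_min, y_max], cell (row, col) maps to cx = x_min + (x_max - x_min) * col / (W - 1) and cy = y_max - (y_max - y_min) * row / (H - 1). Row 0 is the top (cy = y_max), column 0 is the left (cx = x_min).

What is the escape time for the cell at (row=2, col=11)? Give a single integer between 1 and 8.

Answer: 3

Derivation:
z_0 = 0 + 0i, c = 0.6700 + 0.6550i
Iter 1: z = 0.6700 + 0.6550i, |z|^2 = 0.8779
Iter 2: z = 0.6899 + 1.5327i, |z|^2 = 2.8251
Iter 3: z = -1.2032 + 2.7697i, |z|^2 = 9.1193
Escaped at iteration 3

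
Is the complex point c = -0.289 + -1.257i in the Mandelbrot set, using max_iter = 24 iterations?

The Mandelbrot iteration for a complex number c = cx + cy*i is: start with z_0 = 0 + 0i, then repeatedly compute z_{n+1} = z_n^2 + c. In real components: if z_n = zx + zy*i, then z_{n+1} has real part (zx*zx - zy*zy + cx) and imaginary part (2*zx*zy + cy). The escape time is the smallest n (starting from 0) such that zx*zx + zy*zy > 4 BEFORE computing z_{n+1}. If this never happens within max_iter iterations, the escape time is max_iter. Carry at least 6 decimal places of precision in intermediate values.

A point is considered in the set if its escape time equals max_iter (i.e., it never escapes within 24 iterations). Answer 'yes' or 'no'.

z_0 = 0 + 0i, c = -0.2890 + -1.2570i
Iter 1: z = -0.2890 + -1.2570i, |z|^2 = 1.6636
Iter 2: z = -1.7855 + -0.5305i, |z|^2 = 3.4695
Iter 3: z = 2.6177 + 0.6373i, |z|^2 = 7.2586
Escaped at iteration 3

Answer: no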